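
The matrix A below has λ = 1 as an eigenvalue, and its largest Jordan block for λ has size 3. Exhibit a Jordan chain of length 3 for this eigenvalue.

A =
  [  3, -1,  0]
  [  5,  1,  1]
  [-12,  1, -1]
A Jordan chain for λ = 1 of length 3:
v_1 = (-1, -2, 5)ᵀ
v_2 = (2, 5, -12)ᵀ
v_3 = (1, 0, 0)ᵀ

Let N = A − (1)·I. We want v_3 with N^3 v_3 = 0 but N^2 v_3 ≠ 0; then v_{j-1} := N · v_j for j = 3, …, 2.

Pick v_3 = (1, 0, 0)ᵀ.
Then v_2 = N · v_3 = (2, 5, -12)ᵀ.
Then v_1 = N · v_2 = (-1, -2, 5)ᵀ.

Sanity check: (A − (1)·I) v_1 = (0, 0, 0)ᵀ = 0. ✓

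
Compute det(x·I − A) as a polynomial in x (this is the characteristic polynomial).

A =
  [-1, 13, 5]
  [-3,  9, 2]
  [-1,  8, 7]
x^3 - 15*x^2 + 75*x - 125

Expanding det(x·I − A) (e.g. by cofactor expansion or by noting that A is similar to its Jordan form J, which has the same characteristic polynomial as A) gives
  χ_A(x) = x^3 - 15*x^2 + 75*x - 125
which factors as (x - 5)^3. The eigenvalues (with algebraic multiplicities) are λ = 5 with multiplicity 3.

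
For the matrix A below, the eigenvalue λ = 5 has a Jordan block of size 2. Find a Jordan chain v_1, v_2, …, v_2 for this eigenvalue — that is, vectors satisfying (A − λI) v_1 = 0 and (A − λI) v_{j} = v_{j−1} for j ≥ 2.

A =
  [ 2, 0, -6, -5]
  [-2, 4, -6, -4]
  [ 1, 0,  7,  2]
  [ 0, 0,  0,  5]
A Jordan chain for λ = 5 of length 2:
v_1 = (2, 2, -1, 0)ᵀ
v_2 = (1, 0, 0, -1)ᵀ

Let N = A − (5)·I. We want v_2 with N^2 v_2 = 0 but N^1 v_2 ≠ 0; then v_{j-1} := N · v_j for j = 2, …, 2.

Pick v_2 = (1, 0, 0, -1)ᵀ.
Then v_1 = N · v_2 = (2, 2, -1, 0)ᵀ.

Sanity check: (A − (5)·I) v_1 = (0, 0, 0, 0)ᵀ = 0. ✓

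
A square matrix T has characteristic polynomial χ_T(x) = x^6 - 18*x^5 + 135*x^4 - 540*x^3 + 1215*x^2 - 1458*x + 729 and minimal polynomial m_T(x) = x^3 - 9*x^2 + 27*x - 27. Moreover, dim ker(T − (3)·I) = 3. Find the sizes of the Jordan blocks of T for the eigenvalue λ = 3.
Block sizes for λ = 3: [3, 2, 1]

Step 1 — from the characteristic polynomial, algebraic multiplicity of λ = 3 is 6. From dim ker(T − (3)·I) = 3, there are exactly 3 Jordan blocks for λ = 3.
Step 2 — from the minimal polynomial, the factor (x − 3)^3 tells us the largest block for λ = 3 has size 3.
Step 3 — with total size 6, 3 blocks, and largest block 3, the block sizes (in nonincreasing order) are [3, 2, 1].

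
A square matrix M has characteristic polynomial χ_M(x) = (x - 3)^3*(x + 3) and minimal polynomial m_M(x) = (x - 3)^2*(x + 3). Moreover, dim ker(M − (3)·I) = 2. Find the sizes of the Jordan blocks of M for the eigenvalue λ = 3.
Block sizes for λ = 3: [2, 1]

Step 1 — from the characteristic polynomial, algebraic multiplicity of λ = 3 is 3. From dim ker(M − (3)·I) = 2, there are exactly 2 Jordan blocks for λ = 3.
Step 2 — from the minimal polynomial, the factor (x − 3)^2 tells us the largest block for λ = 3 has size 2.
Step 3 — with total size 3, 2 blocks, and largest block 2, the block sizes (in nonincreasing order) are [2, 1].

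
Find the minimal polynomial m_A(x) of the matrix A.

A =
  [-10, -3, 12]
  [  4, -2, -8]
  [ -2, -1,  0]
x^2 + 8*x + 16

The characteristic polynomial is χ_A(x) = (x + 4)^3, so the eigenvalues are known. The minimal polynomial is
  m_A(x) = Π_λ (x − λ)^{k_λ}
where k_λ is the size of the *largest* Jordan block for λ (equivalently, the smallest k with (A − λI)^k v = 0 for every generalised eigenvector v of λ).

  λ = -4: largest Jordan block has size 2, contributing (x + 4)^2

So m_A(x) = (x + 4)^2 = x^2 + 8*x + 16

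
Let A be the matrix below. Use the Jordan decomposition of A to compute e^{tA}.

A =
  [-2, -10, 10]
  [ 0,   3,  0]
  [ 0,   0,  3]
e^{tA} =
  [exp(-2*t), -2*exp(3*t) + 2*exp(-2*t), 2*exp(3*t) - 2*exp(-2*t)]
  [0, exp(3*t), 0]
  [0, 0, exp(3*t)]

Strategy: write A = P · J · P⁻¹ where J is a Jordan canonical form, so e^{tA} = P · e^{tJ} · P⁻¹, and e^{tJ} can be computed block-by-block.

A has Jordan form
J =
  [-2, 0, 0]
  [ 0, 3, 0]
  [ 0, 0, 3]
(up to reordering of blocks).

Per-block formulas:
  For a 1×1 block at λ = 3: exp(t · [3]) = [e^(3t)].
  For a 1×1 block at λ = -2: exp(t · [-2]) = [e^(-2t)].

After assembling e^{tJ} and conjugating by P, we get:

e^{tA} =
  [exp(-2*t), -2*exp(3*t) + 2*exp(-2*t), 2*exp(3*t) - 2*exp(-2*t)]
  [0, exp(3*t), 0]
  [0, 0, exp(3*t)]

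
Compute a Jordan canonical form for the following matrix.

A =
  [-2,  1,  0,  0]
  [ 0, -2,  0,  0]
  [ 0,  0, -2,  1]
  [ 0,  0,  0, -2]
J_2(-2) ⊕ J_2(-2)

The characteristic polynomial is
  det(x·I − A) = x^4 + 8*x^3 + 24*x^2 + 32*x + 16 = (x + 2)^4

Eigenvalues and multiplicities (the geometric multiplicity of λ is n − rank(A − λI), which equals the number of Jordan blocks for λ):
  λ = -2: algebraic multiplicity = 4, geometric multiplicity = 2

Determining the block sizes for each eigenvalue:
  λ = -2: with am = 4 and gm = 2, the partition is not yet determined (e.g. several partitions of 4 into 2 parts exist). Let N = A − (-2)·I. Computing rank(N^1) = 2, rank(N^2) = 0; the number of blocks of size ≥ j is rank(N^{j−1}) − rank(N^j), giving [2, 2]. So we have 2 block(s) of size 2 → block sizes [2, 2]

Assembling the blocks gives a Jordan form
J =
  [-2,  1,  0,  0]
  [ 0, -2,  0,  0]
  [ 0,  0, -2,  1]
  [ 0,  0,  0, -2]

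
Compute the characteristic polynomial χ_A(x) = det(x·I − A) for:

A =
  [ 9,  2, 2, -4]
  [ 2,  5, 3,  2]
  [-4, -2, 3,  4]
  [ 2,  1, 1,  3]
x^4 - 20*x^3 + 150*x^2 - 500*x + 625

Expanding det(x·I − A) (e.g. by cofactor expansion or by noting that A is similar to its Jordan form J, which has the same characteristic polynomial as A) gives
  χ_A(x) = x^4 - 20*x^3 + 150*x^2 - 500*x + 625
which factors as (x - 5)^4. The eigenvalues (with algebraic multiplicities) are λ = 5 with multiplicity 4.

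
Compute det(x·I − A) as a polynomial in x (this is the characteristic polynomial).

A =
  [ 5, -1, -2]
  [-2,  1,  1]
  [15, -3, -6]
x^3

Expanding det(x·I − A) (e.g. by cofactor expansion or by noting that A is similar to its Jordan form J, which has the same characteristic polynomial as A) gives
  χ_A(x) = x^3
which factors as x^3. The eigenvalues (with algebraic multiplicities) are λ = 0 with multiplicity 3.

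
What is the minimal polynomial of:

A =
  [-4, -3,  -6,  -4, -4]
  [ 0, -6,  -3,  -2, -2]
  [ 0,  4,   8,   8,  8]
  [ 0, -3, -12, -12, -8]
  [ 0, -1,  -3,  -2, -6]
x^3 + 12*x^2 + 48*x + 64

The characteristic polynomial is χ_A(x) = (x + 4)^5, so the eigenvalues are known. The minimal polynomial is
  m_A(x) = Π_λ (x − λ)^{k_λ}
where k_λ is the size of the *largest* Jordan block for λ (equivalently, the smallest k with (A − λI)^k v = 0 for every generalised eigenvector v of λ).

  λ = -4: largest Jordan block has size 3, contributing (x + 4)^3

So m_A(x) = (x + 4)^3 = x^3 + 12*x^2 + 48*x + 64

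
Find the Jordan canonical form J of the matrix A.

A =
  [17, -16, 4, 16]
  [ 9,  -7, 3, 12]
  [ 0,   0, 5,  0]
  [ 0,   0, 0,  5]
J_2(5) ⊕ J_1(5) ⊕ J_1(5)

The characteristic polynomial is
  det(x·I − A) = x^4 - 20*x^3 + 150*x^2 - 500*x + 625 = (x - 5)^4

Eigenvalues and multiplicities (the geometric multiplicity of λ is n − rank(A − λI), which equals the number of Jordan blocks for λ):
  λ = 5: algebraic multiplicity = 4, geometric multiplicity = 3

Determining the block sizes for each eigenvalue:
  λ = 5: 3 blocks summing to 4 forces exactly one block of size 2 and the rest size 1 → block sizes [2, 1, 1]

Assembling the blocks gives a Jordan form
J =
  [5, 1, 0, 0]
  [0, 5, 0, 0]
  [0, 0, 5, 0]
  [0, 0, 0, 5]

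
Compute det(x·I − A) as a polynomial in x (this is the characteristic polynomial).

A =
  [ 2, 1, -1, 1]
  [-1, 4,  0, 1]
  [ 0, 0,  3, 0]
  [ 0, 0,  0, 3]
x^4 - 12*x^3 + 54*x^2 - 108*x + 81

Expanding det(x·I − A) (e.g. by cofactor expansion or by noting that A is similar to its Jordan form J, which has the same characteristic polynomial as A) gives
  χ_A(x) = x^4 - 12*x^3 + 54*x^2 - 108*x + 81
which factors as (x - 3)^4. The eigenvalues (with algebraic multiplicities) are λ = 3 with multiplicity 4.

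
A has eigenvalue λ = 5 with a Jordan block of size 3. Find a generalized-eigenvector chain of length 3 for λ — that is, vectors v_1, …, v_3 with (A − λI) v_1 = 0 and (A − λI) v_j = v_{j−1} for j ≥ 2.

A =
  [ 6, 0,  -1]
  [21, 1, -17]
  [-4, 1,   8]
A Jordan chain for λ = 5 of length 3:
v_1 = (5, 5, 5)ᵀ
v_2 = (1, 21, -4)ᵀ
v_3 = (1, 0, 0)ᵀ

Let N = A − (5)·I. We want v_3 with N^3 v_3 = 0 but N^2 v_3 ≠ 0; then v_{j-1} := N · v_j for j = 3, …, 2.

Pick v_3 = (1, 0, 0)ᵀ.
Then v_2 = N · v_3 = (1, 21, -4)ᵀ.
Then v_1 = N · v_2 = (5, 5, 5)ᵀ.

Sanity check: (A − (5)·I) v_1 = (0, 0, 0)ᵀ = 0. ✓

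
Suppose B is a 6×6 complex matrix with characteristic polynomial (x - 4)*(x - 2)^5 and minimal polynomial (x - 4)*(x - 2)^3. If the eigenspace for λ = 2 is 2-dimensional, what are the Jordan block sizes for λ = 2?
Block sizes for λ = 2: [3, 2]

Step 1 — from the characteristic polynomial, algebraic multiplicity of λ = 2 is 5. From dim ker(B − (2)·I) = 2, there are exactly 2 Jordan blocks for λ = 2.
Step 2 — from the minimal polynomial, the factor (x − 2)^3 tells us the largest block for λ = 2 has size 3.
Step 3 — with total size 5, 2 blocks, and largest block 3, the block sizes (in nonincreasing order) are [3, 2].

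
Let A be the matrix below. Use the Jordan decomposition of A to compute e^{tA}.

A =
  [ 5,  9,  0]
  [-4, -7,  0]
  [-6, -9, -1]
e^{tA} =
  [6*t*exp(-t) + exp(-t), 9*t*exp(-t), 0]
  [-4*t*exp(-t), -6*t*exp(-t) + exp(-t), 0]
  [-6*t*exp(-t), -9*t*exp(-t), exp(-t)]

Strategy: write A = P · J · P⁻¹ where J is a Jordan canonical form, so e^{tA} = P · e^{tJ} · P⁻¹, and e^{tJ} can be computed block-by-block.

A has Jordan form
J =
  [-1,  1,  0]
  [ 0, -1,  0]
  [ 0,  0, -1]
(up to reordering of blocks).

Per-block formulas:
  For a 2×2 Jordan block J_2(-1): exp(t · J_2(-1)) = e^(-1t)·(I + t·N), where N is the 2×2 nilpotent shift.
  For a 1×1 block at λ = -1: exp(t · [-1]) = [e^(-1t)].

After assembling e^{tJ} and conjugating by P, we get:

e^{tA} =
  [6*t*exp(-t) + exp(-t), 9*t*exp(-t), 0]
  [-4*t*exp(-t), -6*t*exp(-t) + exp(-t), 0]
  [-6*t*exp(-t), -9*t*exp(-t), exp(-t)]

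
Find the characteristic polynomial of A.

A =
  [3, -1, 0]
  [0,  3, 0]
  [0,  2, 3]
x^3 - 9*x^2 + 27*x - 27

Expanding det(x·I − A) (e.g. by cofactor expansion or by noting that A is similar to its Jordan form J, which has the same characteristic polynomial as A) gives
  χ_A(x) = x^3 - 9*x^2 + 27*x - 27
which factors as (x - 3)^3. The eigenvalues (with algebraic multiplicities) are λ = 3 with multiplicity 3.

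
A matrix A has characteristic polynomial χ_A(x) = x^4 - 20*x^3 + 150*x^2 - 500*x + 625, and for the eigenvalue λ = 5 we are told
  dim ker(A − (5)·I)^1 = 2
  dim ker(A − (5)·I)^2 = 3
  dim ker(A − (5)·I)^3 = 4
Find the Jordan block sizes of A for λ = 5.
Block sizes for λ = 5: [3, 1]

From the dimensions of kernels of powers, the number of Jordan blocks of size at least j is d_j − d_{j−1} where d_j = dim ker(N^j) (with d_0 = 0). Computing the differences gives [2, 1, 1].
The number of blocks of size exactly k is (#blocks of size ≥ k) − (#blocks of size ≥ k + 1), so the partition is: 1 block(s) of size 1, 1 block(s) of size 3.
In nonincreasing order the block sizes are [3, 1].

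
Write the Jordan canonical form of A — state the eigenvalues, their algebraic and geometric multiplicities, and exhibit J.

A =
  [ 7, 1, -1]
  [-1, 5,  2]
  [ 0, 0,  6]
J_3(6)

The characteristic polynomial is
  det(x·I − A) = x^3 - 18*x^2 + 108*x - 216 = (x - 6)^3

Eigenvalues and multiplicities (the geometric multiplicity of λ is n − rank(A − λI), which equals the number of Jordan blocks for λ):
  λ = 6: algebraic multiplicity = 3, geometric multiplicity = 1

Determining the block sizes for each eigenvalue:
  λ = 6: one block (gm = 1), so the single block has size am = 3 → block sizes [3]

Assembling the blocks gives a Jordan form
J =
  [6, 1, 0]
  [0, 6, 1]
  [0, 0, 6]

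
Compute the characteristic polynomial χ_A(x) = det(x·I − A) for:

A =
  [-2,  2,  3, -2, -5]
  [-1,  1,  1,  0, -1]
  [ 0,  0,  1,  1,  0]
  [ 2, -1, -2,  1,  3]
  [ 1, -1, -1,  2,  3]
x^5 - 4*x^4 + 6*x^3 - 4*x^2 + x

Expanding det(x·I − A) (e.g. by cofactor expansion or by noting that A is similar to its Jordan form J, which has the same characteristic polynomial as A) gives
  χ_A(x) = x^5 - 4*x^4 + 6*x^3 - 4*x^2 + x
which factors as x*(x - 1)^4. The eigenvalues (with algebraic multiplicities) are λ = 0 with multiplicity 1, λ = 1 with multiplicity 4.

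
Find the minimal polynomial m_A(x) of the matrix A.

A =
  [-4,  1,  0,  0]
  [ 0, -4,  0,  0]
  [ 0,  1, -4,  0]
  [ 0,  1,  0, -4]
x^2 + 8*x + 16

The characteristic polynomial is χ_A(x) = (x + 4)^4, so the eigenvalues are known. The minimal polynomial is
  m_A(x) = Π_λ (x − λ)^{k_λ}
where k_λ is the size of the *largest* Jordan block for λ (equivalently, the smallest k with (A − λI)^k v = 0 for every generalised eigenvector v of λ).

  λ = -4: largest Jordan block has size 2, contributing (x + 4)^2

So m_A(x) = (x + 4)^2 = x^2 + 8*x + 16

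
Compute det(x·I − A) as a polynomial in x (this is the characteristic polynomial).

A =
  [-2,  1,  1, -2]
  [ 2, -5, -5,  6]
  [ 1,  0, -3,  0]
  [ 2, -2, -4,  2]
x^4 + 8*x^3 + 24*x^2 + 32*x + 16

Expanding det(x·I − A) (e.g. by cofactor expansion or by noting that A is similar to its Jordan form J, which has the same characteristic polynomial as A) gives
  χ_A(x) = x^4 + 8*x^3 + 24*x^2 + 32*x + 16
which factors as (x + 2)^4. The eigenvalues (with algebraic multiplicities) are λ = -2 with multiplicity 4.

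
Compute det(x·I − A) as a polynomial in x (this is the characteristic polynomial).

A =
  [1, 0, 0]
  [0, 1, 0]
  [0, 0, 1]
x^3 - 3*x^2 + 3*x - 1

Expanding det(x·I − A) (e.g. by cofactor expansion or by noting that A is similar to its Jordan form J, which has the same characteristic polynomial as A) gives
  χ_A(x) = x^3 - 3*x^2 + 3*x - 1
which factors as (x - 1)^3. The eigenvalues (with algebraic multiplicities) are λ = 1 with multiplicity 3.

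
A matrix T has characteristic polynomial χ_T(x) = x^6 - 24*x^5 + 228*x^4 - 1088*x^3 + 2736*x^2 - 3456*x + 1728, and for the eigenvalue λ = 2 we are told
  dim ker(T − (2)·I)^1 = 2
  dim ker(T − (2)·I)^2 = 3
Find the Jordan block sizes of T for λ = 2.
Block sizes for λ = 2: [2, 1]

From the dimensions of kernels of powers, the number of Jordan blocks of size at least j is d_j − d_{j−1} where d_j = dim ker(N^j) (with d_0 = 0). Computing the differences gives [2, 1].
The number of blocks of size exactly k is (#blocks of size ≥ k) − (#blocks of size ≥ k + 1), so the partition is: 1 block(s) of size 1, 1 block(s) of size 2.
In nonincreasing order the block sizes are [2, 1].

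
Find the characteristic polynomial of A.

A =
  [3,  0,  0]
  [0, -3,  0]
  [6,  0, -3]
x^3 + 3*x^2 - 9*x - 27

Expanding det(x·I − A) (e.g. by cofactor expansion or by noting that A is similar to its Jordan form J, which has the same characteristic polynomial as A) gives
  χ_A(x) = x^3 + 3*x^2 - 9*x - 27
which factors as (x - 3)*(x + 3)^2. The eigenvalues (with algebraic multiplicities) are λ = -3 with multiplicity 2, λ = 3 with multiplicity 1.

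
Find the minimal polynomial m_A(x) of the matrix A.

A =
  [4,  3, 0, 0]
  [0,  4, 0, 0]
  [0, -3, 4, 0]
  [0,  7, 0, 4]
x^2 - 8*x + 16

The characteristic polynomial is χ_A(x) = (x - 4)^4, so the eigenvalues are known. The minimal polynomial is
  m_A(x) = Π_λ (x − λ)^{k_λ}
where k_λ is the size of the *largest* Jordan block for λ (equivalently, the smallest k with (A − λI)^k v = 0 for every generalised eigenvector v of λ).

  λ = 4: largest Jordan block has size 2, contributing (x − 4)^2

So m_A(x) = (x - 4)^2 = x^2 - 8*x + 16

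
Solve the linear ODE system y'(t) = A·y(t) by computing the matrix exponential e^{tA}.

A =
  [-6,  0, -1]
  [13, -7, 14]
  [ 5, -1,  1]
e^{tA} =
  [-t^2*exp(-4*t)/2 - 2*t*exp(-4*t) + exp(-4*t), t^2*exp(-4*t)/2, -3*t^2*exp(-4*t)/2 - t*exp(-4*t)]
  [5*t^2*exp(-4*t)/2 + 13*t*exp(-4*t), -5*t^2*exp(-4*t)/2 - 3*t*exp(-4*t) + exp(-4*t), 15*t^2*exp(-4*t)/2 + 14*t*exp(-4*t)]
  [t^2*exp(-4*t) + 5*t*exp(-4*t), -t^2*exp(-4*t) - t*exp(-4*t), 3*t^2*exp(-4*t) + 5*t*exp(-4*t) + exp(-4*t)]

Strategy: write A = P · J · P⁻¹ where J is a Jordan canonical form, so e^{tA} = P · e^{tJ} · P⁻¹, and e^{tJ} can be computed block-by-block.

A has Jordan form
J =
  [-4,  1,  0]
  [ 0, -4,  1]
  [ 0,  0, -4]
(up to reordering of blocks).

Per-block formulas:
  For a 3×3 Jordan block J_3(-4): exp(t · J_3(-4)) = e^(-4t)·(I + t·N + (t^2/2)·N^2), where N is the 3×3 nilpotent shift.

After assembling e^{tJ} and conjugating by P, we get:

e^{tA} =
  [-t^2*exp(-4*t)/2 - 2*t*exp(-4*t) + exp(-4*t), t^2*exp(-4*t)/2, -3*t^2*exp(-4*t)/2 - t*exp(-4*t)]
  [5*t^2*exp(-4*t)/2 + 13*t*exp(-4*t), -5*t^2*exp(-4*t)/2 - 3*t*exp(-4*t) + exp(-4*t), 15*t^2*exp(-4*t)/2 + 14*t*exp(-4*t)]
  [t^2*exp(-4*t) + 5*t*exp(-4*t), -t^2*exp(-4*t) - t*exp(-4*t), 3*t^2*exp(-4*t) + 5*t*exp(-4*t) + exp(-4*t)]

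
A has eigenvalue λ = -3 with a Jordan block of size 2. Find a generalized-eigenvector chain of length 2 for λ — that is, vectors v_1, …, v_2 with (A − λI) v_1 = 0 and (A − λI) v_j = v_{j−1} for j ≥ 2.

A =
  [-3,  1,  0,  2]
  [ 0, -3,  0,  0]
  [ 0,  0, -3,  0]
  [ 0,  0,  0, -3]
A Jordan chain for λ = -3 of length 2:
v_1 = (1, 0, 0, 0)ᵀ
v_2 = (0, 1, 0, 0)ᵀ

Let N = A − (-3)·I. We want v_2 with N^2 v_2 = 0 but N^1 v_2 ≠ 0; then v_{j-1} := N · v_j for j = 2, …, 2.

Pick v_2 = (0, 1, 0, 0)ᵀ.
Then v_1 = N · v_2 = (1, 0, 0, 0)ᵀ.

Sanity check: (A − (-3)·I) v_1 = (0, 0, 0, 0)ᵀ = 0. ✓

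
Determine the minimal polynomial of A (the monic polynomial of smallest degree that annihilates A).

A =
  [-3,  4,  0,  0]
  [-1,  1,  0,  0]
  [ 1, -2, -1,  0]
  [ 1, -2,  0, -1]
x^2 + 2*x + 1

The characteristic polynomial is χ_A(x) = (x + 1)^4, so the eigenvalues are known. The minimal polynomial is
  m_A(x) = Π_λ (x − λ)^{k_λ}
where k_λ is the size of the *largest* Jordan block for λ (equivalently, the smallest k with (A − λI)^k v = 0 for every generalised eigenvector v of λ).

  λ = -1: largest Jordan block has size 2, contributing (x + 1)^2

So m_A(x) = (x + 1)^2 = x^2 + 2*x + 1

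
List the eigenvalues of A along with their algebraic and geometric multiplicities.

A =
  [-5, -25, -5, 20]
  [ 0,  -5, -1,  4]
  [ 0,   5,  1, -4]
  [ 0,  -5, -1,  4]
λ = -5: alg = 1, geom = 1; λ = 0: alg = 3, geom = 2

Step 1 — factor the characteristic polynomial to read off the algebraic multiplicities:
  χ_A(x) = x^3*(x + 5)

Step 2 — compute geometric multiplicities via the rank-nullity identity g(λ) = n − rank(A − λI):
  rank(A − (-5)·I) = 3, so dim ker(A − (-5)·I) = n − 3 = 1
  rank(A − (0)·I) = 2, so dim ker(A − (0)·I) = n − 2 = 2

Summary:
  λ = -5: algebraic multiplicity = 1, geometric multiplicity = 1
  λ = 0: algebraic multiplicity = 3, geometric multiplicity = 2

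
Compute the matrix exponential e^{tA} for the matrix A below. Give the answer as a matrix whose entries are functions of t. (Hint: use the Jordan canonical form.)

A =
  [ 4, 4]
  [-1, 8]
e^{tA} =
  [-2*t*exp(6*t) + exp(6*t), 4*t*exp(6*t)]
  [-t*exp(6*t), 2*t*exp(6*t) + exp(6*t)]

Strategy: write A = P · J · P⁻¹ where J is a Jordan canonical form, so e^{tA} = P · e^{tJ} · P⁻¹, and e^{tJ} can be computed block-by-block.

A has Jordan form
J =
  [6, 1]
  [0, 6]
(up to reordering of blocks).

Per-block formulas:
  For a 2×2 Jordan block J_2(6): exp(t · J_2(6)) = e^(6t)·(I + t·N), where N is the 2×2 nilpotent shift.

After assembling e^{tJ} and conjugating by P, we get:

e^{tA} =
  [-2*t*exp(6*t) + exp(6*t), 4*t*exp(6*t)]
  [-t*exp(6*t), 2*t*exp(6*t) + exp(6*t)]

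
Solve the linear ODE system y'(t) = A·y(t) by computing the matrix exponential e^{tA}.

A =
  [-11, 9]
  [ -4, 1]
e^{tA} =
  [-6*t*exp(-5*t) + exp(-5*t), 9*t*exp(-5*t)]
  [-4*t*exp(-5*t), 6*t*exp(-5*t) + exp(-5*t)]

Strategy: write A = P · J · P⁻¹ where J is a Jordan canonical form, so e^{tA} = P · e^{tJ} · P⁻¹, and e^{tJ} can be computed block-by-block.

A has Jordan form
J =
  [-5,  1]
  [ 0, -5]
(up to reordering of blocks).

Per-block formulas:
  For a 2×2 Jordan block J_2(-5): exp(t · J_2(-5)) = e^(-5t)·(I + t·N), where N is the 2×2 nilpotent shift.

After assembling e^{tJ} and conjugating by P, we get:

e^{tA} =
  [-6*t*exp(-5*t) + exp(-5*t), 9*t*exp(-5*t)]
  [-4*t*exp(-5*t), 6*t*exp(-5*t) + exp(-5*t)]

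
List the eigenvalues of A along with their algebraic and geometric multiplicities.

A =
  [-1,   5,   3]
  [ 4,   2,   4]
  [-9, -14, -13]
λ = -4: alg = 3, geom = 1

Step 1 — factor the characteristic polynomial to read off the algebraic multiplicities:
  χ_A(x) = (x + 4)^3

Step 2 — compute geometric multiplicities via the rank-nullity identity g(λ) = n − rank(A − λI):
  rank(A − (-4)·I) = 2, so dim ker(A − (-4)·I) = n − 2 = 1

Summary:
  λ = -4: algebraic multiplicity = 3, geometric multiplicity = 1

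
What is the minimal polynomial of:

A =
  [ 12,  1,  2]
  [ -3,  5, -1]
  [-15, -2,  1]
x^3 - 18*x^2 + 108*x - 216

The characteristic polynomial is χ_A(x) = (x - 6)^3, so the eigenvalues are known. The minimal polynomial is
  m_A(x) = Π_λ (x − λ)^{k_λ}
where k_λ is the size of the *largest* Jordan block for λ (equivalently, the smallest k with (A − λI)^k v = 0 for every generalised eigenvector v of λ).

  λ = 6: largest Jordan block has size 3, contributing (x − 6)^3

So m_A(x) = (x - 6)^3 = x^3 - 18*x^2 + 108*x - 216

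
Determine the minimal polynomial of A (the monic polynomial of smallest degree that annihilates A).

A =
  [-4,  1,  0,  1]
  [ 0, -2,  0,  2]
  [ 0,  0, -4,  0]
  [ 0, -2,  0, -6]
x^2 + 8*x + 16

The characteristic polynomial is χ_A(x) = (x + 4)^4, so the eigenvalues are known. The minimal polynomial is
  m_A(x) = Π_λ (x − λ)^{k_λ}
where k_λ is the size of the *largest* Jordan block for λ (equivalently, the smallest k with (A − λI)^k v = 0 for every generalised eigenvector v of λ).

  λ = -4: largest Jordan block has size 2, contributing (x + 4)^2

So m_A(x) = (x + 4)^2 = x^2 + 8*x + 16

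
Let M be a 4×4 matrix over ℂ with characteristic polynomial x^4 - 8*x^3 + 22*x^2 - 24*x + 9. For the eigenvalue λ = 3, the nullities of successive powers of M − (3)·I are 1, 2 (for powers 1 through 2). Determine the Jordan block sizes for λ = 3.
Block sizes for λ = 3: [2]

From the dimensions of kernels of powers, the number of Jordan blocks of size at least j is d_j − d_{j−1} where d_j = dim ker(N^j) (with d_0 = 0). Computing the differences gives [1, 1].
The number of blocks of size exactly k is (#blocks of size ≥ k) − (#blocks of size ≥ k + 1), so the partition is: 1 block(s) of size 2.
In nonincreasing order the block sizes are [2].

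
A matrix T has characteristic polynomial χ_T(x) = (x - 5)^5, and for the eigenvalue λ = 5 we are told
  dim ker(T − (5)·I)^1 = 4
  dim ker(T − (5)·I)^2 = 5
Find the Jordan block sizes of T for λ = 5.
Block sizes for λ = 5: [2, 1, 1, 1]

From the dimensions of kernels of powers, the number of Jordan blocks of size at least j is d_j − d_{j−1} where d_j = dim ker(N^j) (with d_0 = 0). Computing the differences gives [4, 1].
The number of blocks of size exactly k is (#blocks of size ≥ k) − (#blocks of size ≥ k + 1), so the partition is: 3 block(s) of size 1, 1 block(s) of size 2.
In nonincreasing order the block sizes are [2, 1, 1, 1].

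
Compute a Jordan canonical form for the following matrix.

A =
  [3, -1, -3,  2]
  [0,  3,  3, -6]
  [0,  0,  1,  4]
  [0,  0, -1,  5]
J_3(3) ⊕ J_1(3)

The characteristic polynomial is
  det(x·I − A) = x^4 - 12*x^3 + 54*x^2 - 108*x + 81 = (x - 3)^4

Eigenvalues and multiplicities (the geometric multiplicity of λ is n − rank(A − λI), which equals the number of Jordan blocks for λ):
  λ = 3: algebraic multiplicity = 4, geometric multiplicity = 2

Determining the block sizes for each eigenvalue:
  λ = 3: with am = 4 and gm = 2, the partition is not yet determined (e.g. several partitions of 4 into 2 parts exist). Let N = A − (3)·I. Computing rank(N^1) = 2, rank(N^2) = 1, rank(N^3) = 0; the number of blocks of size ≥ j is rank(N^{j−1}) − rank(N^j), giving [2, 1, 1]. So we have 1 block(s) of size 3, 1 block(s) of size 1 → block sizes [3, 1]

Assembling the blocks gives a Jordan form
J =
  [3, 1, 0, 0]
  [0, 3, 1, 0]
  [0, 0, 3, 0]
  [0, 0, 0, 3]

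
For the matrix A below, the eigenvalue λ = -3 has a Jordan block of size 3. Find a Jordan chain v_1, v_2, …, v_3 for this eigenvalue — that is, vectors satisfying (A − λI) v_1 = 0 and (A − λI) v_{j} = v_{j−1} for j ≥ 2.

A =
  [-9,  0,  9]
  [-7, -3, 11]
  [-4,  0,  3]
A Jordan chain for λ = -3 of length 3:
v_1 = (0, -2, 0)ᵀ
v_2 = (-6, -7, -4)ᵀ
v_3 = (1, 0, 0)ᵀ

Let N = A − (-3)·I. We want v_3 with N^3 v_3 = 0 but N^2 v_3 ≠ 0; then v_{j-1} := N · v_j for j = 3, …, 2.

Pick v_3 = (1, 0, 0)ᵀ.
Then v_2 = N · v_3 = (-6, -7, -4)ᵀ.
Then v_1 = N · v_2 = (0, -2, 0)ᵀ.

Sanity check: (A − (-3)·I) v_1 = (0, 0, 0)ᵀ = 0. ✓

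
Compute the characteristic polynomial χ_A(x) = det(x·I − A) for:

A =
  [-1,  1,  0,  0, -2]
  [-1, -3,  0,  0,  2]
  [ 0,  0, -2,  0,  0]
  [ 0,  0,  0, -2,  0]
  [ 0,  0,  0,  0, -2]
x^5 + 10*x^4 + 40*x^3 + 80*x^2 + 80*x + 32

Expanding det(x·I − A) (e.g. by cofactor expansion or by noting that A is similar to its Jordan form J, which has the same characteristic polynomial as A) gives
  χ_A(x) = x^5 + 10*x^4 + 40*x^3 + 80*x^2 + 80*x + 32
which factors as (x + 2)^5. The eigenvalues (with algebraic multiplicities) are λ = -2 with multiplicity 5.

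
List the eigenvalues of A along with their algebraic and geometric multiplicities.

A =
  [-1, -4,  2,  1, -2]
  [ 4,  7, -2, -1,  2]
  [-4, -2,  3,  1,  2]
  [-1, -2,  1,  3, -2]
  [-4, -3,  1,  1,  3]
λ = 3: alg = 5, geom = 2

Step 1 — factor the characteristic polynomial to read off the algebraic multiplicities:
  χ_A(x) = (x - 3)^5

Step 2 — compute geometric multiplicities via the rank-nullity identity g(λ) = n − rank(A − λI):
  rank(A − (3)·I) = 3, so dim ker(A − (3)·I) = n − 3 = 2

Summary:
  λ = 3: algebraic multiplicity = 5, geometric multiplicity = 2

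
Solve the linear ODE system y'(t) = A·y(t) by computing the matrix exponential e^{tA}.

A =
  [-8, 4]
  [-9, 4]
e^{tA} =
  [-6*t*exp(-2*t) + exp(-2*t), 4*t*exp(-2*t)]
  [-9*t*exp(-2*t), 6*t*exp(-2*t) + exp(-2*t)]

Strategy: write A = P · J · P⁻¹ where J is a Jordan canonical form, so e^{tA} = P · e^{tJ} · P⁻¹, and e^{tJ} can be computed block-by-block.

A has Jordan form
J =
  [-2,  1]
  [ 0, -2]
(up to reordering of blocks).

Per-block formulas:
  For a 2×2 Jordan block J_2(-2): exp(t · J_2(-2)) = e^(-2t)·(I + t·N), where N is the 2×2 nilpotent shift.

After assembling e^{tJ} and conjugating by P, we get:

e^{tA} =
  [-6*t*exp(-2*t) + exp(-2*t), 4*t*exp(-2*t)]
  [-9*t*exp(-2*t), 6*t*exp(-2*t) + exp(-2*t)]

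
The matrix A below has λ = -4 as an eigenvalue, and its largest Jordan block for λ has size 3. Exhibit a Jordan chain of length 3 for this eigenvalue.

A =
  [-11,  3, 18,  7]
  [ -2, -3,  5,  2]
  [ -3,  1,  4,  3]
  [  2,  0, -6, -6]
A Jordan chain for λ = -4 of length 3:
v_1 = (3, 1, 1, 0)ᵀ
v_2 = (-7, -2, -3, 2)ᵀ
v_3 = (1, 0, 0, 0)ᵀ

Let N = A − (-4)·I. We want v_3 with N^3 v_3 = 0 but N^2 v_3 ≠ 0; then v_{j-1} := N · v_j for j = 3, …, 2.

Pick v_3 = (1, 0, 0, 0)ᵀ.
Then v_2 = N · v_3 = (-7, -2, -3, 2)ᵀ.
Then v_1 = N · v_2 = (3, 1, 1, 0)ᵀ.

Sanity check: (A − (-4)·I) v_1 = (0, 0, 0, 0)ᵀ = 0. ✓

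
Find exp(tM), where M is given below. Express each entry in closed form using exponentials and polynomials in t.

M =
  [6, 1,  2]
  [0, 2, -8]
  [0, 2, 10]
e^{tM} =
  [exp(6*t), t*exp(6*t), 2*t*exp(6*t)]
  [0, -4*t*exp(6*t) + exp(6*t), -8*t*exp(6*t)]
  [0, 2*t*exp(6*t), 4*t*exp(6*t) + exp(6*t)]

Strategy: write M = P · J · P⁻¹ where J is a Jordan canonical form, so e^{tM} = P · e^{tJ} · P⁻¹, and e^{tJ} can be computed block-by-block.

M has Jordan form
J =
  [6, 1, 0]
  [0, 6, 0]
  [0, 0, 6]
(up to reordering of blocks).

Per-block formulas:
  For a 1×1 block at λ = 6: exp(t · [6]) = [e^(6t)].
  For a 2×2 Jordan block J_2(6): exp(t · J_2(6)) = e^(6t)·(I + t·N), where N is the 2×2 nilpotent shift.

After assembling e^{tJ} and conjugating by P, we get:

e^{tM} =
  [exp(6*t), t*exp(6*t), 2*t*exp(6*t)]
  [0, -4*t*exp(6*t) + exp(6*t), -8*t*exp(6*t)]
  [0, 2*t*exp(6*t), 4*t*exp(6*t) + exp(6*t)]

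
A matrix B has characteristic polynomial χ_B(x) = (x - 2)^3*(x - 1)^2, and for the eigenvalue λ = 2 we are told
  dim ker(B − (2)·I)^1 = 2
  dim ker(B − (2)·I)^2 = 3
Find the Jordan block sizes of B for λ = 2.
Block sizes for λ = 2: [2, 1]

From the dimensions of kernels of powers, the number of Jordan blocks of size at least j is d_j − d_{j−1} where d_j = dim ker(N^j) (with d_0 = 0). Computing the differences gives [2, 1].
The number of blocks of size exactly k is (#blocks of size ≥ k) − (#blocks of size ≥ k + 1), so the partition is: 1 block(s) of size 1, 1 block(s) of size 2.
In nonincreasing order the block sizes are [2, 1].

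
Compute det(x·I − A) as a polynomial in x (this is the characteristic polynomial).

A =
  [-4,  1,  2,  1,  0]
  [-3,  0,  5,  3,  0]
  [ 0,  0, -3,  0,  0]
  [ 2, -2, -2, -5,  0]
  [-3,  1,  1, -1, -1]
x^5 + 13*x^4 + 66*x^3 + 162*x^2 + 189*x + 81

Expanding det(x·I − A) (e.g. by cofactor expansion or by noting that A is similar to its Jordan form J, which has the same characteristic polynomial as A) gives
  χ_A(x) = x^5 + 13*x^4 + 66*x^3 + 162*x^2 + 189*x + 81
which factors as (x + 1)*(x + 3)^4. The eigenvalues (with algebraic multiplicities) are λ = -3 with multiplicity 4, λ = -1 with multiplicity 1.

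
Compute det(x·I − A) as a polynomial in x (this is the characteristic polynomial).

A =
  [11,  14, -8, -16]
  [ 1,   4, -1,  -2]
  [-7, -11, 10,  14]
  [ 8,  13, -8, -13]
x^4 - 12*x^3 + 54*x^2 - 108*x + 81

Expanding det(x·I − A) (e.g. by cofactor expansion or by noting that A is similar to its Jordan form J, which has the same characteristic polynomial as A) gives
  χ_A(x) = x^4 - 12*x^3 + 54*x^2 - 108*x + 81
which factors as (x - 3)^4. The eigenvalues (with algebraic multiplicities) are λ = 3 with multiplicity 4.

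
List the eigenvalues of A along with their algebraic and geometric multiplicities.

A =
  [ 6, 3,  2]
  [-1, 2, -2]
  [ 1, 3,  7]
λ = 5: alg = 3, geom = 2

Step 1 — factor the characteristic polynomial to read off the algebraic multiplicities:
  χ_A(x) = (x - 5)^3

Step 2 — compute geometric multiplicities via the rank-nullity identity g(λ) = n − rank(A − λI):
  rank(A − (5)·I) = 1, so dim ker(A − (5)·I) = n − 1 = 2

Summary:
  λ = 5: algebraic multiplicity = 3, geometric multiplicity = 2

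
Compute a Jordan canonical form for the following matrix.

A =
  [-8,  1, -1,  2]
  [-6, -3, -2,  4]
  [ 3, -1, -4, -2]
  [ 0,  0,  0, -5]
J_2(-5) ⊕ J_1(-5) ⊕ J_1(-5)

The characteristic polynomial is
  det(x·I − A) = x^4 + 20*x^3 + 150*x^2 + 500*x + 625 = (x + 5)^4

Eigenvalues and multiplicities (the geometric multiplicity of λ is n − rank(A − λI), which equals the number of Jordan blocks for λ):
  λ = -5: algebraic multiplicity = 4, geometric multiplicity = 3

Determining the block sizes for each eigenvalue:
  λ = -5: 3 blocks summing to 4 forces exactly one block of size 2 and the rest size 1 → block sizes [2, 1, 1]

Assembling the blocks gives a Jordan form
J =
  [-5,  1,  0,  0]
  [ 0, -5,  0,  0]
  [ 0,  0, -5,  0]
  [ 0,  0,  0, -5]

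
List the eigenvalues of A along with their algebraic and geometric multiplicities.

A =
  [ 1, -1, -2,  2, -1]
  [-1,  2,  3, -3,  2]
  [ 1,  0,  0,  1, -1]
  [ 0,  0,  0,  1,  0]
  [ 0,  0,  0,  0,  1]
λ = 1: alg = 5, geom = 3

Step 1 — factor the characteristic polynomial to read off the algebraic multiplicities:
  χ_A(x) = (x - 1)^5

Step 2 — compute geometric multiplicities via the rank-nullity identity g(λ) = n − rank(A − λI):
  rank(A − (1)·I) = 2, so dim ker(A − (1)·I) = n − 2 = 3

Summary:
  λ = 1: algebraic multiplicity = 5, geometric multiplicity = 3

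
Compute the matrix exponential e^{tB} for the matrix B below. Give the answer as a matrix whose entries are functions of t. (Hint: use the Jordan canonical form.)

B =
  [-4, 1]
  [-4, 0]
e^{tB} =
  [-2*t*exp(-2*t) + exp(-2*t), t*exp(-2*t)]
  [-4*t*exp(-2*t), 2*t*exp(-2*t) + exp(-2*t)]

Strategy: write B = P · J · P⁻¹ where J is a Jordan canonical form, so e^{tB} = P · e^{tJ} · P⁻¹, and e^{tJ} can be computed block-by-block.

B has Jordan form
J =
  [-2,  1]
  [ 0, -2]
(up to reordering of blocks).

Per-block formulas:
  For a 2×2 Jordan block J_2(-2): exp(t · J_2(-2)) = e^(-2t)·(I + t·N), where N is the 2×2 nilpotent shift.

After assembling e^{tJ} and conjugating by P, we get:

e^{tB} =
  [-2*t*exp(-2*t) + exp(-2*t), t*exp(-2*t)]
  [-4*t*exp(-2*t), 2*t*exp(-2*t) + exp(-2*t)]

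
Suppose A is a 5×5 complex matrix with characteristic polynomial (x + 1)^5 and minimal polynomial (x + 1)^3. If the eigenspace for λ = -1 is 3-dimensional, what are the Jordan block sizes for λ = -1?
Block sizes for λ = -1: [3, 1, 1]

Step 1 — from the characteristic polynomial, algebraic multiplicity of λ = -1 is 5. From dim ker(A − (-1)·I) = 3, there are exactly 3 Jordan blocks for λ = -1.
Step 2 — from the minimal polynomial, the factor (x + 1)^3 tells us the largest block for λ = -1 has size 3.
Step 3 — with total size 5, 3 blocks, and largest block 3, the block sizes (in nonincreasing order) are [3, 1, 1].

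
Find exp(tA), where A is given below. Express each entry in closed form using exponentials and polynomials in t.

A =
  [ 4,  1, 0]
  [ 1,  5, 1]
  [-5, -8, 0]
e^{tA} =
  [t^2*exp(3*t) + t*exp(3*t) + exp(3*t), 3*t^2*exp(3*t)/2 + t*exp(3*t), t^2*exp(3*t)/2]
  [-t^2*exp(3*t) + t*exp(3*t), -3*t^2*exp(3*t)/2 + 2*t*exp(3*t) + exp(3*t), -t^2*exp(3*t)/2 + t*exp(3*t)]
  [t^2*exp(3*t) - 5*t*exp(3*t), 3*t^2*exp(3*t)/2 - 8*t*exp(3*t), t^2*exp(3*t)/2 - 3*t*exp(3*t) + exp(3*t)]

Strategy: write A = P · J · P⁻¹ where J is a Jordan canonical form, so e^{tA} = P · e^{tJ} · P⁻¹, and e^{tJ} can be computed block-by-block.

A has Jordan form
J =
  [3, 1, 0]
  [0, 3, 1]
  [0, 0, 3]
(up to reordering of blocks).

Per-block formulas:
  For a 3×3 Jordan block J_3(3): exp(t · J_3(3)) = e^(3t)·(I + t·N + (t^2/2)·N^2), where N is the 3×3 nilpotent shift.

After assembling e^{tJ} and conjugating by P, we get:

e^{tA} =
  [t^2*exp(3*t) + t*exp(3*t) + exp(3*t), 3*t^2*exp(3*t)/2 + t*exp(3*t), t^2*exp(3*t)/2]
  [-t^2*exp(3*t) + t*exp(3*t), -3*t^2*exp(3*t)/2 + 2*t*exp(3*t) + exp(3*t), -t^2*exp(3*t)/2 + t*exp(3*t)]
  [t^2*exp(3*t) - 5*t*exp(3*t), 3*t^2*exp(3*t)/2 - 8*t*exp(3*t), t^2*exp(3*t)/2 - 3*t*exp(3*t) + exp(3*t)]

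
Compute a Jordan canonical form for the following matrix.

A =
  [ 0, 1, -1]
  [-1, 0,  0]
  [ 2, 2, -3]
J_3(-1)

The characteristic polynomial is
  det(x·I − A) = x^3 + 3*x^2 + 3*x + 1 = (x + 1)^3

Eigenvalues and multiplicities (the geometric multiplicity of λ is n − rank(A − λI), which equals the number of Jordan blocks for λ):
  λ = -1: algebraic multiplicity = 3, geometric multiplicity = 1

Determining the block sizes for each eigenvalue:
  λ = -1: one block (gm = 1), so the single block has size am = 3 → block sizes [3]

Assembling the blocks gives a Jordan form
J =
  [-1,  1,  0]
  [ 0, -1,  1]
  [ 0,  0, -1]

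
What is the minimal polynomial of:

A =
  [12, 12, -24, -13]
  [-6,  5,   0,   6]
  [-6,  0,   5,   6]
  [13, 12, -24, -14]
x^3 - 3*x^2 - 9*x - 5

The characteristic polynomial is χ_A(x) = (x - 5)^2*(x + 1)^2, so the eigenvalues are known. The minimal polynomial is
  m_A(x) = Π_λ (x − λ)^{k_λ}
where k_λ is the size of the *largest* Jordan block for λ (equivalently, the smallest k with (A − λI)^k v = 0 for every generalised eigenvector v of λ).

  λ = -1: largest Jordan block has size 2, contributing (x + 1)^2
  λ = 5: largest Jordan block has size 1, contributing (x − 5)

So m_A(x) = (x - 5)*(x + 1)^2 = x^3 - 3*x^2 - 9*x - 5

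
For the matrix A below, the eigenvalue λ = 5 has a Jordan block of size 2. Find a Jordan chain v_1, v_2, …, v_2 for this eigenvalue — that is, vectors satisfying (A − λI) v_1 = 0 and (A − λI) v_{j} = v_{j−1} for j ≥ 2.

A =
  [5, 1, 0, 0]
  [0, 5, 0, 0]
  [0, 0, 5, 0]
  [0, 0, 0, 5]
A Jordan chain for λ = 5 of length 2:
v_1 = (1, 0, 0, 0)ᵀ
v_2 = (0, 1, 0, 0)ᵀ

Let N = A − (5)·I. We want v_2 with N^2 v_2 = 0 but N^1 v_2 ≠ 0; then v_{j-1} := N · v_j for j = 2, …, 2.

Pick v_2 = (0, 1, 0, 0)ᵀ.
Then v_1 = N · v_2 = (1, 0, 0, 0)ᵀ.

Sanity check: (A − (5)·I) v_1 = (0, 0, 0, 0)ᵀ = 0. ✓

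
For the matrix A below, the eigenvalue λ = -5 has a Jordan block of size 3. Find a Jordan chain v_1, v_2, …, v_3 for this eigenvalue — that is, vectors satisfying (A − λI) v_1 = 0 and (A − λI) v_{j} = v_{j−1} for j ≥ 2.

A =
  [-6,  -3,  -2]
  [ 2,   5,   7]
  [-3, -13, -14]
A Jordan chain for λ = -5 of length 3:
v_1 = (1, -3, 4)ᵀ
v_2 = (-1, 2, -3)ᵀ
v_3 = (1, 0, 0)ᵀ

Let N = A − (-5)·I. We want v_3 with N^3 v_3 = 0 but N^2 v_3 ≠ 0; then v_{j-1} := N · v_j for j = 3, …, 2.

Pick v_3 = (1, 0, 0)ᵀ.
Then v_2 = N · v_3 = (-1, 2, -3)ᵀ.
Then v_1 = N · v_2 = (1, -3, 4)ᵀ.

Sanity check: (A − (-5)·I) v_1 = (0, 0, 0)ᵀ = 0. ✓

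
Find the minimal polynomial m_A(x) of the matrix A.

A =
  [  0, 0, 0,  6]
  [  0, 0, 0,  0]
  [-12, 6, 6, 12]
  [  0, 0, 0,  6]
x^2 - 6*x

The characteristic polynomial is χ_A(x) = x^2*(x - 6)^2, so the eigenvalues are known. The minimal polynomial is
  m_A(x) = Π_λ (x − λ)^{k_λ}
where k_λ is the size of the *largest* Jordan block for λ (equivalently, the smallest k with (A − λI)^k v = 0 for every generalised eigenvector v of λ).

  λ = 0: largest Jordan block has size 1, contributing (x − 0)
  λ = 6: largest Jordan block has size 1, contributing (x − 6)

So m_A(x) = x*(x - 6) = x^2 - 6*x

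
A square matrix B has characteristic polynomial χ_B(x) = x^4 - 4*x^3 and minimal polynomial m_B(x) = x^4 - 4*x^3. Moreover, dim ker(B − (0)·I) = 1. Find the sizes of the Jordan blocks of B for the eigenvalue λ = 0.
Block sizes for λ = 0: [3]

Step 1 — from the characteristic polynomial, algebraic multiplicity of λ = 0 is 3. From dim ker(B − (0)·I) = 1, there are exactly 1 Jordan blocks for λ = 0.
Step 2 — from the minimal polynomial, the factor (x − 0)^3 tells us the largest block for λ = 0 has size 3.
Step 3 — with total size 3, 1 blocks, and largest block 3, the block sizes (in nonincreasing order) are [3].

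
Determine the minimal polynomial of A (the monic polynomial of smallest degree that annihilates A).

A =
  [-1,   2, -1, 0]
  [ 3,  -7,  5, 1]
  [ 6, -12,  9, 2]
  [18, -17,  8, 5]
x^4 - 6*x^3 + x^2 + 24*x + 16

The characteristic polynomial is χ_A(x) = (x - 4)^2*(x + 1)^2, so the eigenvalues are known. The minimal polynomial is
  m_A(x) = Π_λ (x − λ)^{k_λ}
where k_λ is the size of the *largest* Jordan block for λ (equivalently, the smallest k with (A − λI)^k v = 0 for every generalised eigenvector v of λ).

  λ = -1: largest Jordan block has size 2, contributing (x + 1)^2
  λ = 4: largest Jordan block has size 2, contributing (x − 4)^2

So m_A(x) = (x - 4)^2*(x + 1)^2 = x^4 - 6*x^3 + x^2 + 24*x + 16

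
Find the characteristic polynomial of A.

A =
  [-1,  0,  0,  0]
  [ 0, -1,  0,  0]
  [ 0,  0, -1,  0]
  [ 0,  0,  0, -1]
x^4 + 4*x^3 + 6*x^2 + 4*x + 1

Expanding det(x·I − A) (e.g. by cofactor expansion or by noting that A is similar to its Jordan form J, which has the same characteristic polynomial as A) gives
  χ_A(x) = x^4 + 4*x^3 + 6*x^2 + 4*x + 1
which factors as (x + 1)^4. The eigenvalues (with algebraic multiplicities) are λ = -1 with multiplicity 4.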